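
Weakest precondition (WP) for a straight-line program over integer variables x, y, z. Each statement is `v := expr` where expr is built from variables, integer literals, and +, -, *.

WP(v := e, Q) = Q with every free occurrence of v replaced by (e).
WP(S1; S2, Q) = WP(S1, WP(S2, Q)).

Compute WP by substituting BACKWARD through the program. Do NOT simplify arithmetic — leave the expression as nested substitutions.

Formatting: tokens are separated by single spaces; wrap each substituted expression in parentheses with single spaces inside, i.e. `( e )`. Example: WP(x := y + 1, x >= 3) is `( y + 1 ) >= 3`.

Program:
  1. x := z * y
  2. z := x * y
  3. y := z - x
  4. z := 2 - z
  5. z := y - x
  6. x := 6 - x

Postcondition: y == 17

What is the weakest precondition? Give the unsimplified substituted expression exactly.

Answer: ( ( ( z * y ) * y ) - ( z * y ) ) == 17

Derivation:
post: y == 17
stmt 6: x := 6 - x  -- replace 0 occurrence(s) of x with (6 - x)
  => y == 17
stmt 5: z := y - x  -- replace 0 occurrence(s) of z with (y - x)
  => y == 17
stmt 4: z := 2 - z  -- replace 0 occurrence(s) of z with (2 - z)
  => y == 17
stmt 3: y := z - x  -- replace 1 occurrence(s) of y with (z - x)
  => ( z - x ) == 17
stmt 2: z := x * y  -- replace 1 occurrence(s) of z with (x * y)
  => ( ( x * y ) - x ) == 17
stmt 1: x := z * y  -- replace 2 occurrence(s) of x with (z * y)
  => ( ( ( z * y ) * y ) - ( z * y ) ) == 17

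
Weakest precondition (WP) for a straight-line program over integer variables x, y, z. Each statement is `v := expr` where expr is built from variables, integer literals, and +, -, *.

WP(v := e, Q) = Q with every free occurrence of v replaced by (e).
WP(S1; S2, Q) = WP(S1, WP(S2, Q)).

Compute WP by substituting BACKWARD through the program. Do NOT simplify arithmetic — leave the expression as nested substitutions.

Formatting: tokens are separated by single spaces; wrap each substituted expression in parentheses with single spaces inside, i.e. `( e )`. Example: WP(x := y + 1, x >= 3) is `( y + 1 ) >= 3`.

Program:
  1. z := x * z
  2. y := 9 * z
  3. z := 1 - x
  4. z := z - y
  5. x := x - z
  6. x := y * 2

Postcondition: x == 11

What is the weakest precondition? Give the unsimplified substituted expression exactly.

post: x == 11
stmt 6: x := y * 2  -- replace 1 occurrence(s) of x with (y * 2)
  => ( y * 2 ) == 11
stmt 5: x := x - z  -- replace 0 occurrence(s) of x with (x - z)
  => ( y * 2 ) == 11
stmt 4: z := z - y  -- replace 0 occurrence(s) of z with (z - y)
  => ( y * 2 ) == 11
stmt 3: z := 1 - x  -- replace 0 occurrence(s) of z with (1 - x)
  => ( y * 2 ) == 11
stmt 2: y := 9 * z  -- replace 1 occurrence(s) of y with (9 * z)
  => ( ( 9 * z ) * 2 ) == 11
stmt 1: z := x * z  -- replace 1 occurrence(s) of z with (x * z)
  => ( ( 9 * ( x * z ) ) * 2 ) == 11

Answer: ( ( 9 * ( x * z ) ) * 2 ) == 11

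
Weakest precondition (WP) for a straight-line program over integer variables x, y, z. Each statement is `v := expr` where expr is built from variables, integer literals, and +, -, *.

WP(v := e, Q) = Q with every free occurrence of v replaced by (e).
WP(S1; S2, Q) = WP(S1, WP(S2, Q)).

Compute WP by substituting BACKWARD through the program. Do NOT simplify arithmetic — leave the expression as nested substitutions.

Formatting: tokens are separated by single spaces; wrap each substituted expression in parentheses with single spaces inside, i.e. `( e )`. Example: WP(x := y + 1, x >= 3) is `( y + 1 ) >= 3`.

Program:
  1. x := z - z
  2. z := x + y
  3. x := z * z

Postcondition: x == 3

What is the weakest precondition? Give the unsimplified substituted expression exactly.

post: x == 3
stmt 3: x := z * z  -- replace 1 occurrence(s) of x with (z * z)
  => ( z * z ) == 3
stmt 2: z := x + y  -- replace 2 occurrence(s) of z with (x + y)
  => ( ( x + y ) * ( x + y ) ) == 3
stmt 1: x := z - z  -- replace 2 occurrence(s) of x with (z - z)
  => ( ( ( z - z ) + y ) * ( ( z - z ) + y ) ) == 3

Answer: ( ( ( z - z ) + y ) * ( ( z - z ) + y ) ) == 3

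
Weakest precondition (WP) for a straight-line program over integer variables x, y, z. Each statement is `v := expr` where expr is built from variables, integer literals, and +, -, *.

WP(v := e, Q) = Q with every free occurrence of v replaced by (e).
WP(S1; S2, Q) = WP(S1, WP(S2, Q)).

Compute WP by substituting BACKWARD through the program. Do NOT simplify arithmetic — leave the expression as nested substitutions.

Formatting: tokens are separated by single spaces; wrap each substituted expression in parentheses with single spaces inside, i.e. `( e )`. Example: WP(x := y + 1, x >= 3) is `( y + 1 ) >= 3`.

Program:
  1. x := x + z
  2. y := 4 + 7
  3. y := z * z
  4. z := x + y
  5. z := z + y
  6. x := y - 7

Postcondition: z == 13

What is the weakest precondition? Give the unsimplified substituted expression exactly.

post: z == 13
stmt 6: x := y - 7  -- replace 0 occurrence(s) of x with (y - 7)
  => z == 13
stmt 5: z := z + y  -- replace 1 occurrence(s) of z with (z + y)
  => ( z + y ) == 13
stmt 4: z := x + y  -- replace 1 occurrence(s) of z with (x + y)
  => ( ( x + y ) + y ) == 13
stmt 3: y := z * z  -- replace 2 occurrence(s) of y with (z * z)
  => ( ( x + ( z * z ) ) + ( z * z ) ) == 13
stmt 2: y := 4 + 7  -- replace 0 occurrence(s) of y with (4 + 7)
  => ( ( x + ( z * z ) ) + ( z * z ) ) == 13
stmt 1: x := x + z  -- replace 1 occurrence(s) of x with (x + z)
  => ( ( ( x + z ) + ( z * z ) ) + ( z * z ) ) == 13

Answer: ( ( ( x + z ) + ( z * z ) ) + ( z * z ) ) == 13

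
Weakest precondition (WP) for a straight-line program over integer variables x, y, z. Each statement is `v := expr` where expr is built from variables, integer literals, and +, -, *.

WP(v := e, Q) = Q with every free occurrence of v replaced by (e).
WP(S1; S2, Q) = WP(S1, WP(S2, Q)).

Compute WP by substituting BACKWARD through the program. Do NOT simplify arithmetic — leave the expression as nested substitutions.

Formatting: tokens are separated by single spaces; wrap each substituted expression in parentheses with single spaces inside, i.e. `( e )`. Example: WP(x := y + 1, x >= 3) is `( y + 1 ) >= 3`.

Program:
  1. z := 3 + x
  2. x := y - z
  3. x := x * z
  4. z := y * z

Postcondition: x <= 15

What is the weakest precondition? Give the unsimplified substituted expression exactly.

post: x <= 15
stmt 4: z := y * z  -- replace 0 occurrence(s) of z with (y * z)
  => x <= 15
stmt 3: x := x * z  -- replace 1 occurrence(s) of x with (x * z)
  => ( x * z ) <= 15
stmt 2: x := y - z  -- replace 1 occurrence(s) of x with (y - z)
  => ( ( y - z ) * z ) <= 15
stmt 1: z := 3 + x  -- replace 2 occurrence(s) of z with (3 + x)
  => ( ( y - ( 3 + x ) ) * ( 3 + x ) ) <= 15

Answer: ( ( y - ( 3 + x ) ) * ( 3 + x ) ) <= 15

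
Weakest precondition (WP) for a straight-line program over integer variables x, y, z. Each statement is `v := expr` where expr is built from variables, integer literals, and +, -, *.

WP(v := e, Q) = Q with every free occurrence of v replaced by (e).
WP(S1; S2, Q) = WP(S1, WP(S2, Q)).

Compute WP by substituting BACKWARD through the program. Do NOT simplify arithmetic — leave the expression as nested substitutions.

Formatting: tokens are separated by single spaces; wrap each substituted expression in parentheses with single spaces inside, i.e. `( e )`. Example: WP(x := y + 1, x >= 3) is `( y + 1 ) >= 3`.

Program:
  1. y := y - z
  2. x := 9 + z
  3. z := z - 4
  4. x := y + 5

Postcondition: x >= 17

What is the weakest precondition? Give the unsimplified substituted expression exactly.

Answer: ( ( y - z ) + 5 ) >= 17

Derivation:
post: x >= 17
stmt 4: x := y + 5  -- replace 1 occurrence(s) of x with (y + 5)
  => ( y + 5 ) >= 17
stmt 3: z := z - 4  -- replace 0 occurrence(s) of z with (z - 4)
  => ( y + 5 ) >= 17
stmt 2: x := 9 + z  -- replace 0 occurrence(s) of x with (9 + z)
  => ( y + 5 ) >= 17
stmt 1: y := y - z  -- replace 1 occurrence(s) of y with (y - z)
  => ( ( y - z ) + 5 ) >= 17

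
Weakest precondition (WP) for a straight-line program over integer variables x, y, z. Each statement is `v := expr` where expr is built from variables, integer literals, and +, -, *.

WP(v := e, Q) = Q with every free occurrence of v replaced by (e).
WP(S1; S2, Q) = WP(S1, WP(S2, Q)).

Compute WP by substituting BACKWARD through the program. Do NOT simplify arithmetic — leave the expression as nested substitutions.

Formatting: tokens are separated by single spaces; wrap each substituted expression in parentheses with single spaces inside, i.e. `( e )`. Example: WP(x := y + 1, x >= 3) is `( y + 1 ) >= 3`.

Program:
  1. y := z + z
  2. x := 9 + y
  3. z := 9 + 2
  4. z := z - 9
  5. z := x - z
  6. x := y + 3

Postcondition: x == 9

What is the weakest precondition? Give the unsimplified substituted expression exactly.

Answer: ( ( z + z ) + 3 ) == 9

Derivation:
post: x == 9
stmt 6: x := y + 3  -- replace 1 occurrence(s) of x with (y + 3)
  => ( y + 3 ) == 9
stmt 5: z := x - z  -- replace 0 occurrence(s) of z with (x - z)
  => ( y + 3 ) == 9
stmt 4: z := z - 9  -- replace 0 occurrence(s) of z with (z - 9)
  => ( y + 3 ) == 9
stmt 3: z := 9 + 2  -- replace 0 occurrence(s) of z with (9 + 2)
  => ( y + 3 ) == 9
stmt 2: x := 9 + y  -- replace 0 occurrence(s) of x with (9 + y)
  => ( y + 3 ) == 9
stmt 1: y := z + z  -- replace 1 occurrence(s) of y with (z + z)
  => ( ( z + z ) + 3 ) == 9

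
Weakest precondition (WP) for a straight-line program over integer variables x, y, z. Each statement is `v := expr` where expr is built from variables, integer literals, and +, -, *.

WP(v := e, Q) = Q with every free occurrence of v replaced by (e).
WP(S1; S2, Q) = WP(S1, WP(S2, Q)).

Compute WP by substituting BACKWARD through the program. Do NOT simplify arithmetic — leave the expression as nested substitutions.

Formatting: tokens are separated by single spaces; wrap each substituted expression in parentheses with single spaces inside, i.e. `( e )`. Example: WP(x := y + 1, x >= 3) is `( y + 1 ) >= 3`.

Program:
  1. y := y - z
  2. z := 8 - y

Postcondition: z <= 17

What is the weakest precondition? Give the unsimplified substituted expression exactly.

Answer: ( 8 - ( y - z ) ) <= 17

Derivation:
post: z <= 17
stmt 2: z := 8 - y  -- replace 1 occurrence(s) of z with (8 - y)
  => ( 8 - y ) <= 17
stmt 1: y := y - z  -- replace 1 occurrence(s) of y with (y - z)
  => ( 8 - ( y - z ) ) <= 17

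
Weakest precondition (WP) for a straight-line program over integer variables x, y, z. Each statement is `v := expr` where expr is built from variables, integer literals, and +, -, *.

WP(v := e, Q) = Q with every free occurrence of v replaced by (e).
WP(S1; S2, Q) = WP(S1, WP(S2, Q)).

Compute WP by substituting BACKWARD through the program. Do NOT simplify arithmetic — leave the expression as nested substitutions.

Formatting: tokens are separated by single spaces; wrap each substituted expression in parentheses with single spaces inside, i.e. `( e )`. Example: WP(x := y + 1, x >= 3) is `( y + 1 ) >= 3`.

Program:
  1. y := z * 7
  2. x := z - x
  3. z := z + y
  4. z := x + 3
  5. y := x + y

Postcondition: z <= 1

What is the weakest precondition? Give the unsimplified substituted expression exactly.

Answer: ( ( z - x ) + 3 ) <= 1

Derivation:
post: z <= 1
stmt 5: y := x + y  -- replace 0 occurrence(s) of y with (x + y)
  => z <= 1
stmt 4: z := x + 3  -- replace 1 occurrence(s) of z with (x + 3)
  => ( x + 3 ) <= 1
stmt 3: z := z + y  -- replace 0 occurrence(s) of z with (z + y)
  => ( x + 3 ) <= 1
stmt 2: x := z - x  -- replace 1 occurrence(s) of x with (z - x)
  => ( ( z - x ) + 3 ) <= 1
stmt 1: y := z * 7  -- replace 0 occurrence(s) of y with (z * 7)
  => ( ( z - x ) + 3 ) <= 1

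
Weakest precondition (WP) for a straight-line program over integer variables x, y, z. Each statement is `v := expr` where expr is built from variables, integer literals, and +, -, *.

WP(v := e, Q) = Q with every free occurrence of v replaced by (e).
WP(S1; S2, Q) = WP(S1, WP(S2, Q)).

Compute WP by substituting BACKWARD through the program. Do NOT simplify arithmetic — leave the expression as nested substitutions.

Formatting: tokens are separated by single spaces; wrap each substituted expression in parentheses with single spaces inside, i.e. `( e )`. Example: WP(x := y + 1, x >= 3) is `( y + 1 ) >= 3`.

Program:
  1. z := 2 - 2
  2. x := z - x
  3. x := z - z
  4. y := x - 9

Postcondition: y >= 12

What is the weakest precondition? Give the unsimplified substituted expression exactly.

post: y >= 12
stmt 4: y := x - 9  -- replace 1 occurrence(s) of y with (x - 9)
  => ( x - 9 ) >= 12
stmt 3: x := z - z  -- replace 1 occurrence(s) of x with (z - z)
  => ( ( z - z ) - 9 ) >= 12
stmt 2: x := z - x  -- replace 0 occurrence(s) of x with (z - x)
  => ( ( z - z ) - 9 ) >= 12
stmt 1: z := 2 - 2  -- replace 2 occurrence(s) of z with (2 - 2)
  => ( ( ( 2 - 2 ) - ( 2 - 2 ) ) - 9 ) >= 12

Answer: ( ( ( 2 - 2 ) - ( 2 - 2 ) ) - 9 ) >= 12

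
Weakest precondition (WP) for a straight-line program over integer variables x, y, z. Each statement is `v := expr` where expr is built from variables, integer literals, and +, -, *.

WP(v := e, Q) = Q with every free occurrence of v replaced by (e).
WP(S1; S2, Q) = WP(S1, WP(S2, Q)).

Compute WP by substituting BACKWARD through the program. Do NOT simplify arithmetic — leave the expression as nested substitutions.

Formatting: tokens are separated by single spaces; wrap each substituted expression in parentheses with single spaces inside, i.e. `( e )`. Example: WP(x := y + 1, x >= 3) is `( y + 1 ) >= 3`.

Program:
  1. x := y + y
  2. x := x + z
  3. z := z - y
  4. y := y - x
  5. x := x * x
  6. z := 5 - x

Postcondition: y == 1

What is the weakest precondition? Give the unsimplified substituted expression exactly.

Answer: ( y - ( ( y + y ) + z ) ) == 1

Derivation:
post: y == 1
stmt 6: z := 5 - x  -- replace 0 occurrence(s) of z with (5 - x)
  => y == 1
stmt 5: x := x * x  -- replace 0 occurrence(s) of x with (x * x)
  => y == 1
stmt 4: y := y - x  -- replace 1 occurrence(s) of y with (y - x)
  => ( y - x ) == 1
stmt 3: z := z - y  -- replace 0 occurrence(s) of z with (z - y)
  => ( y - x ) == 1
stmt 2: x := x + z  -- replace 1 occurrence(s) of x with (x + z)
  => ( y - ( x + z ) ) == 1
stmt 1: x := y + y  -- replace 1 occurrence(s) of x with (y + y)
  => ( y - ( ( y + y ) + z ) ) == 1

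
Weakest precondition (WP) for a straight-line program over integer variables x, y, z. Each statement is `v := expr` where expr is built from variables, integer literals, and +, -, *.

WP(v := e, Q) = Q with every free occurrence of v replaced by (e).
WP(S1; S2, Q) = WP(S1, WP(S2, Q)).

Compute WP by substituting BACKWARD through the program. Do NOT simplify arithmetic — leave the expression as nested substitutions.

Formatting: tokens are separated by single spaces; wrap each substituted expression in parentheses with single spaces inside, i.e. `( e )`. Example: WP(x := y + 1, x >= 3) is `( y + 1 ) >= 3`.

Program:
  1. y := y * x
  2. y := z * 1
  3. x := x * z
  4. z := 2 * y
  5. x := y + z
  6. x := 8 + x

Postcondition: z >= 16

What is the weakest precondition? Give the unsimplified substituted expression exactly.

Answer: ( 2 * ( z * 1 ) ) >= 16

Derivation:
post: z >= 16
stmt 6: x := 8 + x  -- replace 0 occurrence(s) of x with (8 + x)
  => z >= 16
stmt 5: x := y + z  -- replace 0 occurrence(s) of x with (y + z)
  => z >= 16
stmt 4: z := 2 * y  -- replace 1 occurrence(s) of z with (2 * y)
  => ( 2 * y ) >= 16
stmt 3: x := x * z  -- replace 0 occurrence(s) of x with (x * z)
  => ( 2 * y ) >= 16
stmt 2: y := z * 1  -- replace 1 occurrence(s) of y with (z * 1)
  => ( 2 * ( z * 1 ) ) >= 16
stmt 1: y := y * x  -- replace 0 occurrence(s) of y with (y * x)
  => ( 2 * ( z * 1 ) ) >= 16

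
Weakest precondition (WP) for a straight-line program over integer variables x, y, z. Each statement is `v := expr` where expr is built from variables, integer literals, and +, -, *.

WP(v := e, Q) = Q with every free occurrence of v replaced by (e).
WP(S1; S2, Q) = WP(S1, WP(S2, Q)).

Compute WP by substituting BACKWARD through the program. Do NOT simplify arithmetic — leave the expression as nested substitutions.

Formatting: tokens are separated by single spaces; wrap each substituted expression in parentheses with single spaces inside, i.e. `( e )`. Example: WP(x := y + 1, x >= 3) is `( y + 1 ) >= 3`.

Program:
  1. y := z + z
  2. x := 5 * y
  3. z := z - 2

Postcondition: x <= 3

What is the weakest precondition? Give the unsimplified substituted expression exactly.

Answer: ( 5 * ( z + z ) ) <= 3

Derivation:
post: x <= 3
stmt 3: z := z - 2  -- replace 0 occurrence(s) of z with (z - 2)
  => x <= 3
stmt 2: x := 5 * y  -- replace 1 occurrence(s) of x with (5 * y)
  => ( 5 * y ) <= 3
stmt 1: y := z + z  -- replace 1 occurrence(s) of y with (z + z)
  => ( 5 * ( z + z ) ) <= 3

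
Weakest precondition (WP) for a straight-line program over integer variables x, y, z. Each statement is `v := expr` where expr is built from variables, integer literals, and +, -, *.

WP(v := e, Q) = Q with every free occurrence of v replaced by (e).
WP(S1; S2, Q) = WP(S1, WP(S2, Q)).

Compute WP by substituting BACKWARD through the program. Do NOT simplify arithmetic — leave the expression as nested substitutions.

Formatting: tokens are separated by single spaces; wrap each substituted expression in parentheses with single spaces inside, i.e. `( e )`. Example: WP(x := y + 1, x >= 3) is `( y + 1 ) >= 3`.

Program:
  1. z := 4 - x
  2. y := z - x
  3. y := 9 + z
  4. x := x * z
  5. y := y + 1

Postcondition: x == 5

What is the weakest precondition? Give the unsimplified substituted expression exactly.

Answer: ( x * ( 4 - x ) ) == 5

Derivation:
post: x == 5
stmt 5: y := y + 1  -- replace 0 occurrence(s) of y with (y + 1)
  => x == 5
stmt 4: x := x * z  -- replace 1 occurrence(s) of x with (x * z)
  => ( x * z ) == 5
stmt 3: y := 9 + z  -- replace 0 occurrence(s) of y with (9 + z)
  => ( x * z ) == 5
stmt 2: y := z - x  -- replace 0 occurrence(s) of y with (z - x)
  => ( x * z ) == 5
stmt 1: z := 4 - x  -- replace 1 occurrence(s) of z with (4 - x)
  => ( x * ( 4 - x ) ) == 5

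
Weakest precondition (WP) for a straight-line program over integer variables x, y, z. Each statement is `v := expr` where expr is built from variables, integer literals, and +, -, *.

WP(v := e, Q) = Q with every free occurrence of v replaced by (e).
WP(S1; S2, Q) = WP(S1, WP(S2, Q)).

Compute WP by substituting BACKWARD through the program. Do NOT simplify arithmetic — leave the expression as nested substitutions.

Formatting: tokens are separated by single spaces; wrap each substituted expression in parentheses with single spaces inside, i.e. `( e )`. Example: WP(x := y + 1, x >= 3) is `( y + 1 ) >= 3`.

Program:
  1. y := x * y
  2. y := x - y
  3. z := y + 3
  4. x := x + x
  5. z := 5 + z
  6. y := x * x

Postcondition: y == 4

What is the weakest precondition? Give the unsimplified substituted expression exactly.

Answer: ( ( x + x ) * ( x + x ) ) == 4

Derivation:
post: y == 4
stmt 6: y := x * x  -- replace 1 occurrence(s) of y with (x * x)
  => ( x * x ) == 4
stmt 5: z := 5 + z  -- replace 0 occurrence(s) of z with (5 + z)
  => ( x * x ) == 4
stmt 4: x := x + x  -- replace 2 occurrence(s) of x with (x + x)
  => ( ( x + x ) * ( x + x ) ) == 4
stmt 3: z := y + 3  -- replace 0 occurrence(s) of z with (y + 3)
  => ( ( x + x ) * ( x + x ) ) == 4
stmt 2: y := x - y  -- replace 0 occurrence(s) of y with (x - y)
  => ( ( x + x ) * ( x + x ) ) == 4
stmt 1: y := x * y  -- replace 0 occurrence(s) of y with (x * y)
  => ( ( x + x ) * ( x + x ) ) == 4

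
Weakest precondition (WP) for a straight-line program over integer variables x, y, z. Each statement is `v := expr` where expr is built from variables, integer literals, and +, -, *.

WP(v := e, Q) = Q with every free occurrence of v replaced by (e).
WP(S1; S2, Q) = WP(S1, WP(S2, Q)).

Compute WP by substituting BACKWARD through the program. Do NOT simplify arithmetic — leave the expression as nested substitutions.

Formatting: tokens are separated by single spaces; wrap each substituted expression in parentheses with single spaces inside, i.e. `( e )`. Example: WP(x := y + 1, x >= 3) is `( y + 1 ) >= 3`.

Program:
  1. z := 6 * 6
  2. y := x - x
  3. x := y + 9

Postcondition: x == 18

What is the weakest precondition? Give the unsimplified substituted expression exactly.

post: x == 18
stmt 3: x := y + 9  -- replace 1 occurrence(s) of x with (y + 9)
  => ( y + 9 ) == 18
stmt 2: y := x - x  -- replace 1 occurrence(s) of y with (x - x)
  => ( ( x - x ) + 9 ) == 18
stmt 1: z := 6 * 6  -- replace 0 occurrence(s) of z with (6 * 6)
  => ( ( x - x ) + 9 ) == 18

Answer: ( ( x - x ) + 9 ) == 18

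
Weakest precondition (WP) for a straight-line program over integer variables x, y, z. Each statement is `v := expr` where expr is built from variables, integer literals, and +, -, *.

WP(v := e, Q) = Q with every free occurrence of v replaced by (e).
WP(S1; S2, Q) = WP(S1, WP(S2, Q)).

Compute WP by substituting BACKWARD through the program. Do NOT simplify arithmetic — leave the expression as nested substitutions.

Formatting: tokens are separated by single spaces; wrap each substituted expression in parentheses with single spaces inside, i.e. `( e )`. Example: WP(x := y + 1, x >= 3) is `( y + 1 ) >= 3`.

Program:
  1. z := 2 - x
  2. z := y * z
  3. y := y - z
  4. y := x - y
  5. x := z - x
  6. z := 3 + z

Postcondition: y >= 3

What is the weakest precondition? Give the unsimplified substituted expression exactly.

post: y >= 3
stmt 6: z := 3 + z  -- replace 0 occurrence(s) of z with (3 + z)
  => y >= 3
stmt 5: x := z - x  -- replace 0 occurrence(s) of x with (z - x)
  => y >= 3
stmt 4: y := x - y  -- replace 1 occurrence(s) of y with (x - y)
  => ( x - y ) >= 3
stmt 3: y := y - z  -- replace 1 occurrence(s) of y with (y - z)
  => ( x - ( y - z ) ) >= 3
stmt 2: z := y * z  -- replace 1 occurrence(s) of z with (y * z)
  => ( x - ( y - ( y * z ) ) ) >= 3
stmt 1: z := 2 - x  -- replace 1 occurrence(s) of z with (2 - x)
  => ( x - ( y - ( y * ( 2 - x ) ) ) ) >= 3

Answer: ( x - ( y - ( y * ( 2 - x ) ) ) ) >= 3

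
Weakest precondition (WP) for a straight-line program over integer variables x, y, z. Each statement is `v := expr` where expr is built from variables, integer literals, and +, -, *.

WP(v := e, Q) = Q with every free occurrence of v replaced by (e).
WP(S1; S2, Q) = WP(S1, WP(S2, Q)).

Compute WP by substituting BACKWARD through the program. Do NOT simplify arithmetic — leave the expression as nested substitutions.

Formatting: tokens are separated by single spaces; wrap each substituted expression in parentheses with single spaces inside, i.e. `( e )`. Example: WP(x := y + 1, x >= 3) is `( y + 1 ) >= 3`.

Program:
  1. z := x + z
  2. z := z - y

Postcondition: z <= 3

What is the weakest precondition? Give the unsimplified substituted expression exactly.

post: z <= 3
stmt 2: z := z - y  -- replace 1 occurrence(s) of z with (z - y)
  => ( z - y ) <= 3
stmt 1: z := x + z  -- replace 1 occurrence(s) of z with (x + z)
  => ( ( x + z ) - y ) <= 3

Answer: ( ( x + z ) - y ) <= 3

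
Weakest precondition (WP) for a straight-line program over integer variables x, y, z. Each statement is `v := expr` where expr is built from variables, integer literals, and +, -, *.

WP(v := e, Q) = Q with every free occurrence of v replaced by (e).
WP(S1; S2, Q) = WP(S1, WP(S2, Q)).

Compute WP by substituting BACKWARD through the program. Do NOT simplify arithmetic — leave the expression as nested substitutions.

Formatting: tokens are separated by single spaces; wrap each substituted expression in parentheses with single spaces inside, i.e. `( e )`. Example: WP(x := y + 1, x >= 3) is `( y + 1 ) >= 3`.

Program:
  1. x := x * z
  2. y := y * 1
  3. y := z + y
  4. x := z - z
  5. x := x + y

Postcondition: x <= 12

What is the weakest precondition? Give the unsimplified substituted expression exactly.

post: x <= 12
stmt 5: x := x + y  -- replace 1 occurrence(s) of x with (x + y)
  => ( x + y ) <= 12
stmt 4: x := z - z  -- replace 1 occurrence(s) of x with (z - z)
  => ( ( z - z ) + y ) <= 12
stmt 3: y := z + y  -- replace 1 occurrence(s) of y with (z + y)
  => ( ( z - z ) + ( z + y ) ) <= 12
stmt 2: y := y * 1  -- replace 1 occurrence(s) of y with (y * 1)
  => ( ( z - z ) + ( z + ( y * 1 ) ) ) <= 12
stmt 1: x := x * z  -- replace 0 occurrence(s) of x with (x * z)
  => ( ( z - z ) + ( z + ( y * 1 ) ) ) <= 12

Answer: ( ( z - z ) + ( z + ( y * 1 ) ) ) <= 12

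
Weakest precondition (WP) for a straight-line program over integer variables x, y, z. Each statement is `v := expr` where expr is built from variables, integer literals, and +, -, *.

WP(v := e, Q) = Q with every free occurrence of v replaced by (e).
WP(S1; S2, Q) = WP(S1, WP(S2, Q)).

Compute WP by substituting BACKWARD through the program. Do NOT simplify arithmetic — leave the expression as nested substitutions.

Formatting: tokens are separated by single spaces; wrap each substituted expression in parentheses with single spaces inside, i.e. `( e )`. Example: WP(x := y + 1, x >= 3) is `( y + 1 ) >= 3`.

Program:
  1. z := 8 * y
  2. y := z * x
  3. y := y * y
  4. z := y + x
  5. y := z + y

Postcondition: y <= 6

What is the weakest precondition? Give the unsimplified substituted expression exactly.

Answer: ( ( ( ( ( 8 * y ) * x ) * ( ( 8 * y ) * x ) ) + x ) + ( ( ( 8 * y ) * x ) * ( ( 8 * y ) * x ) ) ) <= 6

Derivation:
post: y <= 6
stmt 5: y := z + y  -- replace 1 occurrence(s) of y with (z + y)
  => ( z + y ) <= 6
stmt 4: z := y + x  -- replace 1 occurrence(s) of z with (y + x)
  => ( ( y + x ) + y ) <= 6
stmt 3: y := y * y  -- replace 2 occurrence(s) of y with (y * y)
  => ( ( ( y * y ) + x ) + ( y * y ) ) <= 6
stmt 2: y := z * x  -- replace 4 occurrence(s) of y with (z * x)
  => ( ( ( ( z * x ) * ( z * x ) ) + x ) + ( ( z * x ) * ( z * x ) ) ) <= 6
stmt 1: z := 8 * y  -- replace 4 occurrence(s) of z with (8 * y)
  => ( ( ( ( ( 8 * y ) * x ) * ( ( 8 * y ) * x ) ) + x ) + ( ( ( 8 * y ) * x ) * ( ( 8 * y ) * x ) ) ) <= 6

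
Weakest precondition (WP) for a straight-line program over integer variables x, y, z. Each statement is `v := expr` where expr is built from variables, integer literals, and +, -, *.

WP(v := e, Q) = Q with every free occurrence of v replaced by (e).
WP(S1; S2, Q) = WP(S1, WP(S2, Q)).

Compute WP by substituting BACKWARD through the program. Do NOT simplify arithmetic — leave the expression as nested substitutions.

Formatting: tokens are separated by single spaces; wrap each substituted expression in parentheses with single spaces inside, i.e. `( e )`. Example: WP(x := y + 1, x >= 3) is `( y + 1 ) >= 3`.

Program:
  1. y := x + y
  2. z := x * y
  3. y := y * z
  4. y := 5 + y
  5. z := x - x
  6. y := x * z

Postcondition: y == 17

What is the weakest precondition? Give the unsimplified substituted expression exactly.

Answer: ( x * ( x - x ) ) == 17

Derivation:
post: y == 17
stmt 6: y := x * z  -- replace 1 occurrence(s) of y with (x * z)
  => ( x * z ) == 17
stmt 5: z := x - x  -- replace 1 occurrence(s) of z with (x - x)
  => ( x * ( x - x ) ) == 17
stmt 4: y := 5 + y  -- replace 0 occurrence(s) of y with (5 + y)
  => ( x * ( x - x ) ) == 17
stmt 3: y := y * z  -- replace 0 occurrence(s) of y with (y * z)
  => ( x * ( x - x ) ) == 17
stmt 2: z := x * y  -- replace 0 occurrence(s) of z with (x * y)
  => ( x * ( x - x ) ) == 17
stmt 1: y := x + y  -- replace 0 occurrence(s) of y with (x + y)
  => ( x * ( x - x ) ) == 17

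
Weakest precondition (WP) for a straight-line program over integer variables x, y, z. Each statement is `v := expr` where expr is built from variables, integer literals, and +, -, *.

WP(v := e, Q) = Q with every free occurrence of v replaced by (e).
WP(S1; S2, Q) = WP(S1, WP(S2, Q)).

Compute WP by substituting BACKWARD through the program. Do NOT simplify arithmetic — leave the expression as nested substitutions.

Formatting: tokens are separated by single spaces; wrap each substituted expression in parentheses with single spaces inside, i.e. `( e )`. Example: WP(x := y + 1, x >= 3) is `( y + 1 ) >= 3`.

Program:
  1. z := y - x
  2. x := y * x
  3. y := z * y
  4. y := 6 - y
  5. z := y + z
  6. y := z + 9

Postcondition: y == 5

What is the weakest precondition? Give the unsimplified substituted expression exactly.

Answer: ( ( ( 6 - ( ( y - x ) * y ) ) + ( y - x ) ) + 9 ) == 5

Derivation:
post: y == 5
stmt 6: y := z + 9  -- replace 1 occurrence(s) of y with (z + 9)
  => ( z + 9 ) == 5
stmt 5: z := y + z  -- replace 1 occurrence(s) of z with (y + z)
  => ( ( y + z ) + 9 ) == 5
stmt 4: y := 6 - y  -- replace 1 occurrence(s) of y with (6 - y)
  => ( ( ( 6 - y ) + z ) + 9 ) == 5
stmt 3: y := z * y  -- replace 1 occurrence(s) of y with (z * y)
  => ( ( ( 6 - ( z * y ) ) + z ) + 9 ) == 5
stmt 2: x := y * x  -- replace 0 occurrence(s) of x with (y * x)
  => ( ( ( 6 - ( z * y ) ) + z ) + 9 ) == 5
stmt 1: z := y - x  -- replace 2 occurrence(s) of z with (y - x)
  => ( ( ( 6 - ( ( y - x ) * y ) ) + ( y - x ) ) + 9 ) == 5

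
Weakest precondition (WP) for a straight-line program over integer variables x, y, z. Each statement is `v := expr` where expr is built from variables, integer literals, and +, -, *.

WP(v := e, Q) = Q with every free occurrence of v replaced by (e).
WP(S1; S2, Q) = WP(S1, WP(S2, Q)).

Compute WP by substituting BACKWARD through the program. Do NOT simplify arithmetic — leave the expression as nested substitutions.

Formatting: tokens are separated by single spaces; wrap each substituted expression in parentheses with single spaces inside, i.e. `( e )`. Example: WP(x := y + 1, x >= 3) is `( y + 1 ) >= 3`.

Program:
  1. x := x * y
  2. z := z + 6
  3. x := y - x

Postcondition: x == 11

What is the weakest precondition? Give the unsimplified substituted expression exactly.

Answer: ( y - ( x * y ) ) == 11

Derivation:
post: x == 11
stmt 3: x := y - x  -- replace 1 occurrence(s) of x with (y - x)
  => ( y - x ) == 11
stmt 2: z := z + 6  -- replace 0 occurrence(s) of z with (z + 6)
  => ( y - x ) == 11
stmt 1: x := x * y  -- replace 1 occurrence(s) of x with (x * y)
  => ( y - ( x * y ) ) == 11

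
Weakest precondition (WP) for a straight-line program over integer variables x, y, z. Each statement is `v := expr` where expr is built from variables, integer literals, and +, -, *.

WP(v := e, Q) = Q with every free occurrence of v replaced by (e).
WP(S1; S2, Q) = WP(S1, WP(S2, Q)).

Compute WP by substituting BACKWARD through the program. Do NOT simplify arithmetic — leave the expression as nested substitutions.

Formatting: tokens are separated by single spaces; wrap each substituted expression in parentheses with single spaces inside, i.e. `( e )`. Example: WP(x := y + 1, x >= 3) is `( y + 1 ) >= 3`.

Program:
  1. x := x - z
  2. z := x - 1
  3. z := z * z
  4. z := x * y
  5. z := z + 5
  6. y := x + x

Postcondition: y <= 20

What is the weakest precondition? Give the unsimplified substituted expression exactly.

Answer: ( ( x - z ) + ( x - z ) ) <= 20

Derivation:
post: y <= 20
stmt 6: y := x + x  -- replace 1 occurrence(s) of y with (x + x)
  => ( x + x ) <= 20
stmt 5: z := z + 5  -- replace 0 occurrence(s) of z with (z + 5)
  => ( x + x ) <= 20
stmt 4: z := x * y  -- replace 0 occurrence(s) of z with (x * y)
  => ( x + x ) <= 20
stmt 3: z := z * z  -- replace 0 occurrence(s) of z with (z * z)
  => ( x + x ) <= 20
stmt 2: z := x - 1  -- replace 0 occurrence(s) of z with (x - 1)
  => ( x + x ) <= 20
stmt 1: x := x - z  -- replace 2 occurrence(s) of x with (x - z)
  => ( ( x - z ) + ( x - z ) ) <= 20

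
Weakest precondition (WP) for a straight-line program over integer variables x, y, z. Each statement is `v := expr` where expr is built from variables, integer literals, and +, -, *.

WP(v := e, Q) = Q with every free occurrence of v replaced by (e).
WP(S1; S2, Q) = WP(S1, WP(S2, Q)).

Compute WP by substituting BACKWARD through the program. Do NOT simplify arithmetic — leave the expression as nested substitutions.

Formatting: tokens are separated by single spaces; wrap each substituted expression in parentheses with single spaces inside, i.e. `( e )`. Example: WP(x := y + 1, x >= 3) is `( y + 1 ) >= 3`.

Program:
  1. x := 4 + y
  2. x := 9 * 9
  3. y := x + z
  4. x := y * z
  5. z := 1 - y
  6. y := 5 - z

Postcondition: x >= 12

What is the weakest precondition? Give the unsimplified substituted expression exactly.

Answer: ( ( ( 9 * 9 ) + z ) * z ) >= 12

Derivation:
post: x >= 12
stmt 6: y := 5 - z  -- replace 0 occurrence(s) of y with (5 - z)
  => x >= 12
stmt 5: z := 1 - y  -- replace 0 occurrence(s) of z with (1 - y)
  => x >= 12
stmt 4: x := y * z  -- replace 1 occurrence(s) of x with (y * z)
  => ( y * z ) >= 12
stmt 3: y := x + z  -- replace 1 occurrence(s) of y with (x + z)
  => ( ( x + z ) * z ) >= 12
stmt 2: x := 9 * 9  -- replace 1 occurrence(s) of x with (9 * 9)
  => ( ( ( 9 * 9 ) + z ) * z ) >= 12
stmt 1: x := 4 + y  -- replace 0 occurrence(s) of x with (4 + y)
  => ( ( ( 9 * 9 ) + z ) * z ) >= 12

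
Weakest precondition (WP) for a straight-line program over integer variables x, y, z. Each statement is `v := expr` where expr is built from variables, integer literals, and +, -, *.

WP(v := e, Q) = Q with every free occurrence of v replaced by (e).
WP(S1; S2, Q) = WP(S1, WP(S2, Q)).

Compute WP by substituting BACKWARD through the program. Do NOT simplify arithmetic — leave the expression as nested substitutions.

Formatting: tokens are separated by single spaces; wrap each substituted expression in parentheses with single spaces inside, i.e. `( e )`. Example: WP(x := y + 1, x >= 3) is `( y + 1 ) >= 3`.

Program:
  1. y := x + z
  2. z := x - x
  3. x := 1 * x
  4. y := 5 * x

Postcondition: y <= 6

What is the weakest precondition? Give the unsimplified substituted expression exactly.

post: y <= 6
stmt 4: y := 5 * x  -- replace 1 occurrence(s) of y with (5 * x)
  => ( 5 * x ) <= 6
stmt 3: x := 1 * x  -- replace 1 occurrence(s) of x with (1 * x)
  => ( 5 * ( 1 * x ) ) <= 6
stmt 2: z := x - x  -- replace 0 occurrence(s) of z with (x - x)
  => ( 5 * ( 1 * x ) ) <= 6
stmt 1: y := x + z  -- replace 0 occurrence(s) of y with (x + z)
  => ( 5 * ( 1 * x ) ) <= 6

Answer: ( 5 * ( 1 * x ) ) <= 6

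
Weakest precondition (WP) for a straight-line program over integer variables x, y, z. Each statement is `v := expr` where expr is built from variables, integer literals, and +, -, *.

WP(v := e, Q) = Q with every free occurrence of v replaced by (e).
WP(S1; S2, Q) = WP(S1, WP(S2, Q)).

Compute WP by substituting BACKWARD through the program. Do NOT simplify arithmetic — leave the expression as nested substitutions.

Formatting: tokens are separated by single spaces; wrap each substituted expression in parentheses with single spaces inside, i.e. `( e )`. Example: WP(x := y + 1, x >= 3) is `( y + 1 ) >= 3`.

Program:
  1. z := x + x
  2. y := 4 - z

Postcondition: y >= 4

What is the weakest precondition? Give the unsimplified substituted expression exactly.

post: y >= 4
stmt 2: y := 4 - z  -- replace 1 occurrence(s) of y with (4 - z)
  => ( 4 - z ) >= 4
stmt 1: z := x + x  -- replace 1 occurrence(s) of z with (x + x)
  => ( 4 - ( x + x ) ) >= 4

Answer: ( 4 - ( x + x ) ) >= 4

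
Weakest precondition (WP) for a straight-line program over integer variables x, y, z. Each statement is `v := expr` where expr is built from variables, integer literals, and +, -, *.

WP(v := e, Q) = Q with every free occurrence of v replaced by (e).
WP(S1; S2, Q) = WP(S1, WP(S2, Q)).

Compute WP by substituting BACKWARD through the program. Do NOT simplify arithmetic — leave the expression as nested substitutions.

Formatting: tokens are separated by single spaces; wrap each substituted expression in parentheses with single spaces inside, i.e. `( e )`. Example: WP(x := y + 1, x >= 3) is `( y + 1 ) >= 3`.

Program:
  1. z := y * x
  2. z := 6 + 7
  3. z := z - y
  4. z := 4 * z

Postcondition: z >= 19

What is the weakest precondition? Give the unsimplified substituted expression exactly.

Answer: ( 4 * ( ( 6 + 7 ) - y ) ) >= 19

Derivation:
post: z >= 19
stmt 4: z := 4 * z  -- replace 1 occurrence(s) of z with (4 * z)
  => ( 4 * z ) >= 19
stmt 3: z := z - y  -- replace 1 occurrence(s) of z with (z - y)
  => ( 4 * ( z - y ) ) >= 19
stmt 2: z := 6 + 7  -- replace 1 occurrence(s) of z with (6 + 7)
  => ( 4 * ( ( 6 + 7 ) - y ) ) >= 19
stmt 1: z := y * x  -- replace 0 occurrence(s) of z with (y * x)
  => ( 4 * ( ( 6 + 7 ) - y ) ) >= 19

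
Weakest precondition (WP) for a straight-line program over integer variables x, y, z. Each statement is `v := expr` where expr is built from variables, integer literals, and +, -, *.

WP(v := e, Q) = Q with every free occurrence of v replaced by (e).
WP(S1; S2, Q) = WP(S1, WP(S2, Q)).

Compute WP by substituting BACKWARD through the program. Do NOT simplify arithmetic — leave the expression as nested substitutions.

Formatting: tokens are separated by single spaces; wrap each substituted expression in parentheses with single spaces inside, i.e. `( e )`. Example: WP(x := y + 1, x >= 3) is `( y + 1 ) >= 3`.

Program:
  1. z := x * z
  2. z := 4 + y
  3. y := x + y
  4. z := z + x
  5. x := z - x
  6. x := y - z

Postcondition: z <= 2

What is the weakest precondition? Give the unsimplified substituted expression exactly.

post: z <= 2
stmt 6: x := y - z  -- replace 0 occurrence(s) of x with (y - z)
  => z <= 2
stmt 5: x := z - x  -- replace 0 occurrence(s) of x with (z - x)
  => z <= 2
stmt 4: z := z + x  -- replace 1 occurrence(s) of z with (z + x)
  => ( z + x ) <= 2
stmt 3: y := x + y  -- replace 0 occurrence(s) of y with (x + y)
  => ( z + x ) <= 2
stmt 2: z := 4 + y  -- replace 1 occurrence(s) of z with (4 + y)
  => ( ( 4 + y ) + x ) <= 2
stmt 1: z := x * z  -- replace 0 occurrence(s) of z with (x * z)
  => ( ( 4 + y ) + x ) <= 2

Answer: ( ( 4 + y ) + x ) <= 2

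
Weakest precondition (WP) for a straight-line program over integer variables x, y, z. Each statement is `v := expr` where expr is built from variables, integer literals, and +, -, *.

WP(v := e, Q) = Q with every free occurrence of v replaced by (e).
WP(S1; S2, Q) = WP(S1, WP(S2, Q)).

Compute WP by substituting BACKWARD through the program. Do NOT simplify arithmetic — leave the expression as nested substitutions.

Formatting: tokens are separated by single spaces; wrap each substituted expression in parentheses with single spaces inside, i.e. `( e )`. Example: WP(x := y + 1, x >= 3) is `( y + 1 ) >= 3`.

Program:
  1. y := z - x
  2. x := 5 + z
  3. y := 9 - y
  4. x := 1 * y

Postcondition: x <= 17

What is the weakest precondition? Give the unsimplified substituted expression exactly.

post: x <= 17
stmt 4: x := 1 * y  -- replace 1 occurrence(s) of x with (1 * y)
  => ( 1 * y ) <= 17
stmt 3: y := 9 - y  -- replace 1 occurrence(s) of y with (9 - y)
  => ( 1 * ( 9 - y ) ) <= 17
stmt 2: x := 5 + z  -- replace 0 occurrence(s) of x with (5 + z)
  => ( 1 * ( 9 - y ) ) <= 17
stmt 1: y := z - x  -- replace 1 occurrence(s) of y with (z - x)
  => ( 1 * ( 9 - ( z - x ) ) ) <= 17

Answer: ( 1 * ( 9 - ( z - x ) ) ) <= 17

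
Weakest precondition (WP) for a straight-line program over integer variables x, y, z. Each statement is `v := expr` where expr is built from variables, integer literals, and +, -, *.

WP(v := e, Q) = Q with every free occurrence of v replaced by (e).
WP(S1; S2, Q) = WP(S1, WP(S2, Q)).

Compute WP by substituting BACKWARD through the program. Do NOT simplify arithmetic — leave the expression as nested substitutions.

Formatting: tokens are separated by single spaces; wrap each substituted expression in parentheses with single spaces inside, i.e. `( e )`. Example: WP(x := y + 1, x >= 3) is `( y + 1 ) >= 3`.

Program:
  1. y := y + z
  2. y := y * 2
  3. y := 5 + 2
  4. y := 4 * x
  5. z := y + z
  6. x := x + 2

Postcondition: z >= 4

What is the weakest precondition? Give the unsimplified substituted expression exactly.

Answer: ( ( 4 * x ) + z ) >= 4

Derivation:
post: z >= 4
stmt 6: x := x + 2  -- replace 0 occurrence(s) of x with (x + 2)
  => z >= 4
stmt 5: z := y + z  -- replace 1 occurrence(s) of z with (y + z)
  => ( y + z ) >= 4
stmt 4: y := 4 * x  -- replace 1 occurrence(s) of y with (4 * x)
  => ( ( 4 * x ) + z ) >= 4
stmt 3: y := 5 + 2  -- replace 0 occurrence(s) of y with (5 + 2)
  => ( ( 4 * x ) + z ) >= 4
stmt 2: y := y * 2  -- replace 0 occurrence(s) of y with (y * 2)
  => ( ( 4 * x ) + z ) >= 4
stmt 1: y := y + z  -- replace 0 occurrence(s) of y with (y + z)
  => ( ( 4 * x ) + z ) >= 4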